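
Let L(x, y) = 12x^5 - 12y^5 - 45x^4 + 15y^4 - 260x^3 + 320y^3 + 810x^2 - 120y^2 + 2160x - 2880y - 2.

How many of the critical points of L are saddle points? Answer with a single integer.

8

L separates as a function of x plus a function of y, so ∇L=0 decouples.
∂L/∂x = 60(x - 4)(x - 3)(x + 1)(x + 3) = 0 at x ∈ {-3, -1, 3, 4}; ∂L/∂y = -60(y - 4)(y - 2)(y + 2)(y + 3) = 0 at y ∈ {-3, -2, 2, 4}.
The Hessian is diagonal: diag(L_xx, L_yy). Second derivatives: L_xx(-3)=-5040, L_xx(-1)=2400, L_xx(3)=-1440, L_xx(4)=2100; L_yy(-3)=2100, L_yy(-2)=-1440, L_yy(2)=2400, L_yy(4)=-5040.
Saddle points occur where the two diagonal entries have opposite signs: (-3, -3), (-3, 2), (-1, -2), (-1, 4), (3, -3), (3, 2), (4, -2), (4, 4). Count: 8.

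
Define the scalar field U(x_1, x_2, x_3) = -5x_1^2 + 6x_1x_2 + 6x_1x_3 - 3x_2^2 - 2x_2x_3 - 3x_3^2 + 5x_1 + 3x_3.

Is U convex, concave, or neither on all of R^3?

concave

U is quadratic, so its Hessian is the constant matrix H = [[-10, 6, 6], [6, -6, -2], [6, -2, -6]].
Leading principal minors: -10, 24, -32.
Signs alternate −, +, − ⇒ H ≺ 0 ⇒ concave.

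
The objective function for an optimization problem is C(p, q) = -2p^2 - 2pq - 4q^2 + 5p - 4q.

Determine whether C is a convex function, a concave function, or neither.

concave

C is quadratic, so its Hessian is the constant matrix H = [[-4, -2], [-2, -8]].
det(H) = 28, tr(H) = -12.
det(H) > 0 and tr(H) < 0, so H is negative definite everywhere: concave.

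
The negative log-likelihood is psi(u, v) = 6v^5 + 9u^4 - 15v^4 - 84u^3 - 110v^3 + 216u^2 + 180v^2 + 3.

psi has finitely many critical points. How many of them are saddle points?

psi separates as a function of u plus a function of v, so ∇psi=0 decouples.
∂psi/∂u = 36u(u - 4)(u - 3) = 0 at u ∈ {0, 3, 4}; ∂psi/∂v = 30v(v - 4)(v - 1)(v + 3) = 0 at v ∈ {-3, 0, 1, 4}.
The Hessian is diagonal: diag(psi_uu, psi_vv). Second derivatives: psi_uu(0)=432, psi_uu(3)=-108, psi_uu(4)=144; psi_vv(-3)=-2520, psi_vv(0)=360, psi_vv(1)=-360, psi_vv(4)=2520.
Saddle points occur where the two diagonal entries have opposite signs: (0, -3), (0, 1), (3, 0), (3, 4), (4, -3), (4, 1). Count: 6.

6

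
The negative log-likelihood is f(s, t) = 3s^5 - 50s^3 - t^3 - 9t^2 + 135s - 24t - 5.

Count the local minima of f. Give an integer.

2

f separates as a function of s plus a function of t, so ∇f=0 decouples.
∂f/∂s = 15(s - 3)(s - 1)(s + 1)(s + 3) = 0 at s ∈ {-3, -1, 1, 3}; ∂f/∂t = -3(t + 2)(t + 4) = 0 at t ∈ {-4, -2}.
The Hessian is diagonal: diag(f_ss, f_tt). Second derivatives: f_ss(-3)=-720, f_ss(-1)=240, f_ss(1)=-240, f_ss(3)=720; f_tt(-4)=6, f_tt(-2)=-6.
Local minima occur where both diagonal entries positive: (-1, -4), (3, -4). Count: 2.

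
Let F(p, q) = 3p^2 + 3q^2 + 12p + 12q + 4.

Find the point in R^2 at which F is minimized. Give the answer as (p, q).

(-2, -2)

F(p,q) separates as A(p) + B(q) + 4, so its minimum is min A + min B + 4.
A'(p) = 6p + 12 vanishes at p ∈ {-2}; B'(q) = 6q + 12 vanishes at q ∈ {-2}.
Local minima of A (where A''>0): A(-2)=-12. Local minima of B: B(-2)=-12.
So the global minimum of F is A(-2) + B(-2) + 4 = -12 − 12 + 4 = -20, attained at (-2, -2).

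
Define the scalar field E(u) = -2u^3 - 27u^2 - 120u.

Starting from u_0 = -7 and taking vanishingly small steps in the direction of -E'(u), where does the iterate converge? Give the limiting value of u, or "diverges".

E'(u) = -6(u + 4)(u + 5), so E'(-7) = -36.
Gradient descent moves in the -E' direction, i.e. u is increasing.
The nearest critical point in that direction is u = -5, where E'' = 6 > 0 (a local minimum). The iterate converges there.

-5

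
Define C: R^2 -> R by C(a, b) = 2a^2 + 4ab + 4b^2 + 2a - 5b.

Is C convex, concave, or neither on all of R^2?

convex

C is quadratic, so its Hessian is the constant matrix H = [[4, 4], [4, 8]].
det(H) = 16, tr(H) = 12.
det(H) > 0 and tr(H) > 0, so H is positive definite everywhere: convex.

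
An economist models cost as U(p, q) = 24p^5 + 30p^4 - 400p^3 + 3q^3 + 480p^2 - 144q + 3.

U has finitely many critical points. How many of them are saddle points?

4

U separates as a function of p plus a function of q, so ∇U=0 decouples.
∂U/∂p = 120p(p - 2)(p - 1)(p + 4) = 0 at p ∈ {-4, 0, 1, 2}; ∂U/∂q = 9(q - 4)(q + 4) = 0 at q ∈ {-4, 4}.
The Hessian is diagonal: diag(U_pp, U_qq). Second derivatives: U_pp(-4)=-14400, U_pp(0)=960, U_pp(1)=-600, U_pp(2)=1440; U_qq(-4)=-72, U_qq(4)=72.
Saddle points occur where the two diagonal entries have opposite signs: (-4, 4), (0, -4), (1, 4), (2, -4). Count: 4.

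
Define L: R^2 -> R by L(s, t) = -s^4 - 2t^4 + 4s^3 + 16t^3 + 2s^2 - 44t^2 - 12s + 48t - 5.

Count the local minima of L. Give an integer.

L separates as a function of s plus a function of t, so ∇L=0 decouples.
∂L/∂s = -4(s - 3)(s - 1)(s + 1) = 0 at s ∈ {-1, 1, 3}; ∂L/∂t = -8(t - 3)(t - 2)(t - 1) = 0 at t ∈ {1, 2, 3}.
The Hessian is diagonal: diag(L_ss, L_tt). Second derivatives: L_ss(-1)=-32, L_ss(1)=16, L_ss(3)=-32; L_tt(1)=-16, L_tt(2)=8, L_tt(3)=-16.
Local minima occur where both diagonal entries positive: (1, 2). Count: 1.

1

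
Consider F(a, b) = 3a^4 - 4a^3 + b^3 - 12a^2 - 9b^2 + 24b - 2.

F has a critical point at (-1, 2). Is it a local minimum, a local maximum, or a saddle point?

saddle point

The mixed partial ∂²F/∂a∂b is 0, so the Hessian at any point is diag(F_aa, F_bb) = diag(12(3a^2 - 2a - 2), 6(b - 3)).
At (-1, 2): H = diag(36, -6).
The eigenvalues have opposite signs, so H is indefinite: a saddle point.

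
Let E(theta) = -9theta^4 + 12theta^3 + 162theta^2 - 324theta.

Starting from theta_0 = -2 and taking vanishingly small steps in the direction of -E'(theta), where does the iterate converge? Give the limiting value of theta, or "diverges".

E'(theta) = -36(theta - 3)(theta - 1)(theta + 3), so E'(-2) = -540.
Gradient descent moves in the -E' direction, i.e. theta is increasing.
The nearest critical point in that direction is theta = 1, where E'' = 288 > 0 (a local minimum). The iterate converges there.

1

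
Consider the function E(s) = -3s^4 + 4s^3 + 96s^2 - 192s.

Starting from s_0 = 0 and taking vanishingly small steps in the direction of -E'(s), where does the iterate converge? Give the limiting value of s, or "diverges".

E'(s) = -12(s - 4)(s - 1)(s + 4), so E'(0) = -192.
Gradient descent moves in the -E' direction, i.e. s is increasing.
The nearest critical point in that direction is s = 1, where E'' = 180 > 0 (a local minimum). The iterate converges there.

1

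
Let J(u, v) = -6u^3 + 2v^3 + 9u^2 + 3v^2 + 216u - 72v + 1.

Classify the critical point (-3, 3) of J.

The mixed partial ∂²J/∂u∂v is 0, so the Hessian at any point is diag(J_uu, J_vv) = diag(18(-2u + 1), 6(2v + 1)).
At (-3, 3): H = diag(126, 42).
Both eigenvalues are positive, so H is positive definite: a local minimum.

local minimum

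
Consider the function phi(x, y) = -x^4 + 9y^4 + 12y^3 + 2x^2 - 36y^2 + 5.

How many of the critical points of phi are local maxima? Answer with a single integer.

2

phi separates as a function of x plus a function of y, so ∇phi=0 decouples.
∂phi/∂x = -4x(x - 1)(x + 1) = 0 at x ∈ {-1, 0, 1}; ∂phi/∂y = 36y(y - 1)(y + 2) = 0 at y ∈ {-2, 0, 1}.
The Hessian is diagonal: diag(phi_xx, phi_yy). Second derivatives: phi_xx(-1)=-8, phi_xx(0)=4, phi_xx(1)=-8; phi_yy(-2)=216, phi_yy(0)=-72, phi_yy(1)=108.
Local maxima occur where both diagonal entries negative: (-1, 0), (1, 0). Count: 2.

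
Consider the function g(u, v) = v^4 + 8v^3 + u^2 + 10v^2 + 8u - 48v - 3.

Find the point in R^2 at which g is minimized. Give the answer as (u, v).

g(u,v) separates as P(u) + Q(v) − 3, so its minimum is min P + min Q − 3.
P'(u) = 2u + 8 vanishes at u ∈ {-4}; Q'(v) = 4(v - 1)(v + 3)(v + 4) vanishes at v ∈ {-4, -3, 1}.
Local minima of P (where P''>0): P(-4)=-16. Local minima of Q: Q(-4)=96, Q(1)=-29.
So the global minimum of g is P(-4) + Q(1) − 3 = -16 − 29 − 3 = -48, attained at (-4, 1).

(-4, 1)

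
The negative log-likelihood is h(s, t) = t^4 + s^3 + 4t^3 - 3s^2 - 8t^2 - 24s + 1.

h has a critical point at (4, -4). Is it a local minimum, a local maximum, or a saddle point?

The mixed partial ∂²h/∂s∂t is 0, so the Hessian at any point is diag(h_ss, h_tt) = diag(6(s - 1), 4(3t^2 + 6t - 4)).
At (4, -4): H = diag(18, 80).
Both eigenvalues are positive, so H is positive definite: a local minimum.

local minimum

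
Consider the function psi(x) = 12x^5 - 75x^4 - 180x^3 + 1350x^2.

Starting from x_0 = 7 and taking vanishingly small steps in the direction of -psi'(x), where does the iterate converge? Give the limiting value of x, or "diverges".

psi'(x) = 60x(x - 5)(x - 3)(x + 3), so psi'(7) = 33600.
Gradient descent moves in the -psi' direction, i.e. x is decreasing.
The nearest critical point in that direction is x = 5, where psi'' = 4800 > 0 (a local minimum). The iterate converges there.

5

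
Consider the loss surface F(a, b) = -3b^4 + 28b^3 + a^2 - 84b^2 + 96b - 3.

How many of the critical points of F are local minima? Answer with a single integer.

1

F separates as a function of a plus a function of b, so ∇F=0 decouples.
∂F/∂a = 2a = 0 at a ∈ {0}; ∂F/∂b = -12(b - 4)(b - 2)(b - 1) = 0 at b ∈ {1, 2, 4}.
The Hessian is diagonal: diag(F_aa, F_bb). Second derivatives: F_aa(0)=2; F_bb(1)=-36, F_bb(2)=24, F_bb(4)=-72.
Local minima occur where both diagonal entries positive: (0, 2). Count: 1.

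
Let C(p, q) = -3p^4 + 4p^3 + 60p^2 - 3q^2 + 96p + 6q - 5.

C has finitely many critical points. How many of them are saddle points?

1

C separates as a function of p plus a function of q, so ∇C=0 decouples.
∂C/∂p = -12(p - 4)(p + 1)(p + 2) = 0 at p ∈ {-2, -1, 4}; ∂C/∂q = -6(q - 1) = 0 at q ∈ {1}.
The Hessian is diagonal: diag(C_pp, C_qq). Second derivatives: C_pp(-2)=-72, C_pp(-1)=60, C_pp(4)=-360; C_qq(1)=-6.
Saddle points occur where the two diagonal entries have opposite signs: (-1, 1). Count: 1.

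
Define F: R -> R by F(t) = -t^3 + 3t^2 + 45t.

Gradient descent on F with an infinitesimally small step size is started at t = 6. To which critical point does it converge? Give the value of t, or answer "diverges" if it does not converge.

F'(t) = -3(t - 5)(t + 3), so F'(6) = -27.
Gradient descent moves in the -F' direction, i.e. t is increasing.
There is no critical point above t=6, and F' keeps the same sign, so the iterate runs off to +∞.

diverges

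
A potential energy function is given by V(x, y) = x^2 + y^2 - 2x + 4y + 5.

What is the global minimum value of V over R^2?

V(x,y) separates as P(x) + Q(y) + 5, so its minimum is min P + min Q + 5.
P'(x) = 2x - 2 vanishes at x ∈ {1}; Q'(y) = 2y + 4 vanishes at y ∈ {-2}.
Local minima of P (where P''>0): P(1)=-1. Local minima of Q: Q(-2)=-4.
So the global minimum of V is P(1) + Q(-2) + 5 = -1 − 4 + 5 = 0, attained at (1, -2).

0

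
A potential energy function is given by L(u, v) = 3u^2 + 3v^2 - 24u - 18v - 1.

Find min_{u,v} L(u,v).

L(u,v) separates as P(u) + Q(v) − 1, so its minimum is min P + min Q − 1.
P'(u) = 6u - 24 vanishes at u ∈ {4}; Q'(v) = 6v - 18 vanishes at v ∈ {3}.
Local minima of P (where P''>0): P(4)=-48. Local minima of Q: Q(3)=-27.
So the global minimum of L is P(4) + Q(3) − 1 = -48 − 27 − 1 = -76, attained at (4, 3).

-76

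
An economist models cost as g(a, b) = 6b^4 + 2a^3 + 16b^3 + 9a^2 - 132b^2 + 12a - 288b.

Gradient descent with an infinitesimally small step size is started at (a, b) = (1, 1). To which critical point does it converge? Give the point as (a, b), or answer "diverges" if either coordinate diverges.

g is separable, so gradient descent decouples: a follows -∂g/∂a, b follows -∂g/∂b.
∂g/∂a = 6(a + 1)(a + 2); at a=1 this is 36, so a decreases.
∂g/∂b = 24(b - 3)(b + 1)(b + 4); at b=1 this is -480, so b increases.
a converges to its nearest critical value -1 (a local min of the a-part); b converges to 3. The iterate converges to (-1, 3).

(-1, 3)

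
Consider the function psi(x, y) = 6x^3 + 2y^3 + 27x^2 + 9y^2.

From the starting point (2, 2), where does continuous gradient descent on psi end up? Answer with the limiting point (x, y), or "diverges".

(0, 0)

psi is separable, so gradient descent decouples: x follows -∂psi/∂x, y follows -∂psi/∂y.
∂psi/∂x = 18x(x + 3); at x=2 this is 180, so x decreases.
∂psi/∂y = 6y(y + 3); at y=2 this is 60, so y decreases.
x converges to its nearest critical value 0 (a local min of the x-part); y converges to 0. The iterate converges to (0, 0).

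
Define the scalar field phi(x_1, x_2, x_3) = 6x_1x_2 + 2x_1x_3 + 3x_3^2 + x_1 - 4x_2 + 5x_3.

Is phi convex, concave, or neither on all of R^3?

neither

phi is quadratic, so its Hessian is the constant matrix H = [[0, 6, 2], [6, 0, 0], [2, 0, 6]].
Leading principal minors: 0, -36, -216.
Neither pattern holds ⇒ H is indefinite ⇒ neither convex nor concave.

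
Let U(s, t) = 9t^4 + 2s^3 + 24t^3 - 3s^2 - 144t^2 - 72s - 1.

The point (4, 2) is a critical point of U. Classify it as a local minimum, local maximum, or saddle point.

local minimum

The mixed partial ∂²U/∂s∂t is 0, so the Hessian at any point is diag(U_ss, U_tt) = diag(6(2s - 1), 36(3t^2 + 4t - 8)).
At (4, 2): H = diag(42, 432).
Both eigenvalues are positive, so H is positive definite: a local minimum.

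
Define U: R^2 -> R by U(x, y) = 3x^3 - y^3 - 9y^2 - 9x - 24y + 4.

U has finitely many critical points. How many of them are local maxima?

U separates as a function of x plus a function of y, so ∇U=0 decouples.
∂U/∂x = 9(x - 1)(x + 1) = 0 at x ∈ {-1, 1}; ∂U/∂y = -3(y + 2)(y + 4) = 0 at y ∈ {-4, -2}.
The Hessian is diagonal: diag(U_xx, U_yy). Second derivatives: U_xx(-1)=-18, U_xx(1)=18; U_yy(-4)=6, U_yy(-2)=-6.
Local maxima occur where both diagonal entries negative: (-1, -2). Count: 1.

1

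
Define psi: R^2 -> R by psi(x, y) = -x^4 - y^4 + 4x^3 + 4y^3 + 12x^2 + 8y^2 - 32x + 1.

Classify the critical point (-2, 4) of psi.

The mixed partial ∂²psi/∂x∂y is 0, so the Hessian at any point is diag(psi_xx, psi_yy) = diag(12(-x^2 + 2x + 2), 4(-3y^2 + 6y + 4)).
At (-2, 4): H = diag(-72, -80).
Both eigenvalues are negative, so H is negative definite: a local maximum.

local maximum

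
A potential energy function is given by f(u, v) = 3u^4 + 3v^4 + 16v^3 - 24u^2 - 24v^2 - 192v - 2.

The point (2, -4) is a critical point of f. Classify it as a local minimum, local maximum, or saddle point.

local minimum

The mixed partial ∂²f/∂u∂v is 0, so the Hessian at any point is diag(f_uu, f_vv) = diag(12(3u^2 - 4), 12(3v^2 + 8v - 4)).
At (2, -4): H = diag(96, 144).
Both eigenvalues are positive, so H is positive definite: a local minimum.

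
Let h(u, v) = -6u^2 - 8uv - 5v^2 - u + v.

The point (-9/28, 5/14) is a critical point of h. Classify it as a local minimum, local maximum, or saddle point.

The Hessian of h is constant: H = [[-12, -8], [-8, -10]].
det(H) = (-12)·(-10) − (-8)² = 56.
det(H) > 0 and tr(H) = -22 < 0, so H is negative definite and the point is a local maximum.

local maximum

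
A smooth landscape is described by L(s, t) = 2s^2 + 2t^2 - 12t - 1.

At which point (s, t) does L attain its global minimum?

(0, 3)

L(s,t) separates as P(s) + Q(t) − 1, so its minimum is min P + min Q − 1.
P'(s) = 4s vanishes at s ∈ {0}; Q'(t) = 4(t - 3) vanishes at t ∈ {3}.
Local minima of P (where P''>0): P(0)=0. Local minima of Q: Q(3)=-18.
So the global minimum of L is P(0) + Q(3) − 1 = 0 − 18 − 1 = -19, attained at (0, 3).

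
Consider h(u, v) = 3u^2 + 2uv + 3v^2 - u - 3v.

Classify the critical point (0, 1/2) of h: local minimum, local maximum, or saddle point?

local minimum

The Hessian of h is constant: H = [[6, 2], [2, 6]].
det(H) = 6·6 − 2² = 32.
det(H) > 0 and tr(H) = 12 > 0, so H is positive definite and the point is a local minimum.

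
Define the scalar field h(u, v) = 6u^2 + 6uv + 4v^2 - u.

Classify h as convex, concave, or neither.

convex

h is quadratic, so its Hessian is the constant matrix H = [[12, 6], [6, 8]].
det(H) = 60, tr(H) = 20.
det(H) > 0 and tr(H) > 0, so H is positive definite everywhere: convex.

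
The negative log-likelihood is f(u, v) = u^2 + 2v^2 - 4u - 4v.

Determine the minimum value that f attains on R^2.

f(u,v) separates as P(u) + Q(v), so its minimum is min P + min Q.
P'(u) = 2u - 4 vanishes at u ∈ {2}; Q'(v) = 4v - 4 vanishes at v ∈ {1}.
Local minima of P (where P''>0): P(2)=-4. Local minima of Q: Q(1)=-2.
So the global minimum of f is P(2) + Q(1) = -4 − 2 = -6, attained at (2, 1).

-6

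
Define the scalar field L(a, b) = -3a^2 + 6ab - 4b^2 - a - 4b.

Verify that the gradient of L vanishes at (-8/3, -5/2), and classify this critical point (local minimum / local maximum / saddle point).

∇L = (-6a + 6b - 1, 6a - 8b - 4); substituting (-8/3, -5/2) gives ∇L = (0, 0), so (-8/3, -5/2) is indeed a critical point.
The Hessian of L is constant: H = [[-6, 6], [6, -8]].
det(H) = (-6)·(-8) − 6² = 12.
det(H) > 0 and tr(H) = -14 < 0, so H is negative definite and the point is a local maximum.

local maximum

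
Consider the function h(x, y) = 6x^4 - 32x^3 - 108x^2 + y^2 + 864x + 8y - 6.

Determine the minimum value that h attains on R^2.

h(x,y) separates as P(x) + Q(y) − 6, so its minimum is min P + min Q − 6.
P'(x) = 24(x - 4)(x - 3)(x + 3) vanishes at x ∈ {-3, 3, 4}; Q'(y) = 2y + 8 vanishes at y ∈ {-4}.
Local minima of P (where P''>0): P(-3)=-2214, P(4)=1216. Local minima of Q: Q(-4)=-16.
So the global minimum of h is P(-3) + Q(-4) − 6 = -2214 − 16 − 6 = -2236, attained at (-3, -4).

-2236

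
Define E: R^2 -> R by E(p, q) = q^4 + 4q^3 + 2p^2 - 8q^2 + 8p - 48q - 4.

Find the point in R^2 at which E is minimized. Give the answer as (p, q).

E(p,q) separates as A(p) + B(q) − 4, so its minimum is min A + min B − 4.
A'(p) = 4p + 8 vanishes at p ∈ {-2}; B'(q) = 4(q - 2)(q + 2)(q + 3) vanishes at q ∈ {-3, -2, 2}.
Local minima of A (where A''>0): A(-2)=-8. Local minima of B: B(-3)=45, B(2)=-80.
So the global minimum of E is A(-2) + B(2) − 4 = -8 − 80 − 4 = -92, attained at (-2, 2).

(-2, 2)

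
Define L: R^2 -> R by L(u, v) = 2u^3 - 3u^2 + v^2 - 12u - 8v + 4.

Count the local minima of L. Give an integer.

1

L separates as a function of u plus a function of v, so ∇L=0 decouples.
∂L/∂u = 6(u - 2)(u + 1) = 0 at u ∈ {-1, 2}; ∂L/∂v = 2(v - 4) = 0 at v ∈ {4}.
The Hessian is diagonal: diag(L_uu, L_vv). Second derivatives: L_uu(-1)=-18, L_uu(2)=18; L_vv(4)=2.
Local minima occur where both diagonal entries positive: (2, 4). Count: 1.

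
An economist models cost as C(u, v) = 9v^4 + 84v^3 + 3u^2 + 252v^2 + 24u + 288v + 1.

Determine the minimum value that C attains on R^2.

C(u,v) separates as P(u) + Q(v) + 1, so its minimum is min P + min Q + 1.
P'(u) = 6u + 24 vanishes at u ∈ {-4}; Q'(v) = 36(v + 1)(v + 2)(v + 4) vanishes at v ∈ {-4, -2, -1}.
Local minima of P (where P''>0): P(-4)=-48. Local minima of Q: Q(-4)=-192, Q(-1)=-111.
So the global minimum of C is P(-4) + Q(-4) + 1 = -48 − 192 + 1 = -239, attained at (-4, -4).

-239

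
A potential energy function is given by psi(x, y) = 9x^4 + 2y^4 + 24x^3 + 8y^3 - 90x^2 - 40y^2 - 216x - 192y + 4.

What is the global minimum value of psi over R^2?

-1010

psi(x,y) separates as P(x) + Q(y) + 4, so its minimum is min P + min Q + 4.
P'(x) = 36(x - 2)(x + 1)(x + 3) vanishes at x ∈ {-3, -1, 2}; Q'(y) = 8(y - 3)(y + 2)(y + 4) vanishes at y ∈ {-4, -2, 3}.
Local minima of P (where P''>0): P(-3)=-81, P(2)=-456. Local minima of Q: Q(-4)=128, Q(3)=-558.
So the global minimum of psi is P(2) + Q(3) + 4 = -456 − 558 + 4 = -1010, attained at (2, 3).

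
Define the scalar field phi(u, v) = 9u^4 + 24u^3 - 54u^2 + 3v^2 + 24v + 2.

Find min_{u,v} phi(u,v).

phi(u,v) separates as P(u) + Q(v) + 2, so its minimum is min P + min Q + 2.
P'(u) = 36u(u - 1)(u + 3) vanishes at u ∈ {-3, 0, 1}; Q'(v) = 6v + 24 vanishes at v ∈ {-4}.
Local minima of P (where P''>0): P(-3)=-405, P(1)=-21. Local minima of Q: Q(-4)=-48.
So the global minimum of phi is P(-3) + Q(-4) + 2 = -405 − 48 + 2 = -451, attained at (-3, -4).

-451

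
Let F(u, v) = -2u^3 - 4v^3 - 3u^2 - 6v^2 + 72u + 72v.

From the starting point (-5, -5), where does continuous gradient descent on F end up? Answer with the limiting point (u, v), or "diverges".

F is separable, so gradient descent decouples: u follows -∂F/∂u, v follows -∂F/∂v.
∂F/∂u = -6(u - 3)(u + 4); at u=-5 this is -48, so u increases.
∂F/∂v = -12(v - 2)(v + 3); at v=-5 this is -168, so v increases.
u converges to its nearest critical value -4 (a local min of the u-part); v converges to -3. The iterate converges to (-4, -3).

(-4, -3)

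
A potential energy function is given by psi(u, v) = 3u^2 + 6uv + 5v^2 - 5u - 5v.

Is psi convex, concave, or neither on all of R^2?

convex

psi is quadratic, so its Hessian is the constant matrix H = [[6, 6], [6, 10]].
det(H) = 24, tr(H) = 16.
det(H) > 0 and tr(H) > 0, so H is positive definite everywhere: convex.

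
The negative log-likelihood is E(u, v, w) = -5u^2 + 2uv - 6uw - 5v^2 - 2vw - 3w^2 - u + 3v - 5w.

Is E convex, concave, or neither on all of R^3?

E is quadratic, so its Hessian is the constant matrix H = [[-10, 2, -6], [2, -10, -2], [-6, -2, -6]].
Leading principal minors: -10, 96, -128.
Signs alternate −, +, − ⇒ H ≺ 0 ⇒ concave.

concave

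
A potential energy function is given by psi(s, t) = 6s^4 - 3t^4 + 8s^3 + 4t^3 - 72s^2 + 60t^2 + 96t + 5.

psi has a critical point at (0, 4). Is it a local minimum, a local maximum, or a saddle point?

The mixed partial ∂²psi/∂s∂t is 0, so the Hessian at any point is diag(psi_ss, psi_tt) = diag(24(3s^2 + 2s - 6), 12(-3t^2 + 2t + 10)).
At (0, 4): H = diag(-144, -360).
Both eigenvalues are negative, so H is negative definite: a local maximum.

local maximum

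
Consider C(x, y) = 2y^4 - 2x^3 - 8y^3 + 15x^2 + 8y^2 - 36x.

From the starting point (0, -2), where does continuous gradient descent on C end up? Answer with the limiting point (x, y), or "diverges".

(2, 0)

C is separable, so gradient descent decouples: x follows -∂C/∂x, y follows -∂C/∂y.
∂C/∂x = -6(x - 3)(x - 2); at x=0 this is -36, so x increases.
∂C/∂y = 8y(y - 2)(y - 1); at y=-2 this is -192, so y increases.
x converges to its nearest critical value 2 (a local min of the x-part); y converges to 0. The iterate converges to (2, 0).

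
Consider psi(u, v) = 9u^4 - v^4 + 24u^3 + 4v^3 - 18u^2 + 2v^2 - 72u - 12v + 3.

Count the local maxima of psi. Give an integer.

2

psi separates as a function of u plus a function of v, so ∇psi=0 decouples.
∂psi/∂u = 36(u - 1)(u + 1)(u + 2) = 0 at u ∈ {-2, -1, 1}; ∂psi/∂v = -4(v - 3)(v - 1)(v + 1) = 0 at v ∈ {-1, 1, 3}.
The Hessian is diagonal: diag(psi_uu, psi_vv). Second derivatives: psi_uu(-2)=108, psi_uu(-1)=-72, psi_uu(1)=216; psi_vv(-1)=-32, psi_vv(1)=16, psi_vv(3)=-32.
Local maxima occur where both diagonal entries negative: (-1, -1), (-1, 3). Count: 2.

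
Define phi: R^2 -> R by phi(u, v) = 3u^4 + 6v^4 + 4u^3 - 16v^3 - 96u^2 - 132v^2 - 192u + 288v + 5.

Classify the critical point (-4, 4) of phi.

local minimum

The mixed partial ∂²phi/∂u∂v is 0, so the Hessian at any point is diag(phi_uu, phi_vv) = diag(12(3u^2 + 2u - 16), 24(3v^2 - 4v - 11)).
At (-4, 4): H = diag(288, 504).
Both eigenvalues are positive, so H is positive definite: a local minimum.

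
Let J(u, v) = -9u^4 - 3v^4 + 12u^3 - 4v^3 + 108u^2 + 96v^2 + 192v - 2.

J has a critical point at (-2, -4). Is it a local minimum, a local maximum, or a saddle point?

The mixed partial ∂²J/∂u∂v is 0, so the Hessian at any point is diag(J_uu, J_vv) = diag(36(-3u^2 + 2u + 6), 12(-3v^2 - 2v + 16)).
At (-2, -4): H = diag(-360, -288).
Both eigenvalues are negative, so H is negative definite: a local maximum.

local maximum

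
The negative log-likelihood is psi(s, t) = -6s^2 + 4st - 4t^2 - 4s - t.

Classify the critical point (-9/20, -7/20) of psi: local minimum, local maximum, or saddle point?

The Hessian of psi is constant: H = [[-12, 4], [4, -8]].
det(H) = (-12)·(-8) − 4² = 80.
det(H) > 0 and tr(H) = -20 < 0, so H is negative definite and the point is a local maximum.

local maximum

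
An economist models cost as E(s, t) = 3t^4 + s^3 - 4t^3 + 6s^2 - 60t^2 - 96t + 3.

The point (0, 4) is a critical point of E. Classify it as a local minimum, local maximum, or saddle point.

local minimum

The mixed partial ∂²E/∂s∂t is 0, so the Hessian at any point is diag(E_ss, E_tt) = diag(6(s + 2), 12(3t^2 - 2t - 10)).
At (0, 4): H = diag(12, 360).
Both eigenvalues are positive, so H is positive definite: a local minimum.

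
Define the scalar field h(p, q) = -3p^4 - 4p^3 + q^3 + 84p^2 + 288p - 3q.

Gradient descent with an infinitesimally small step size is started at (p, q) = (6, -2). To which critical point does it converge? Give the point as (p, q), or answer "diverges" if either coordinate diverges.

diverges

h is separable, so gradient descent decouples: p follows -∂h/∂p, q follows -∂h/∂q.
∂h/∂p = -12(p - 4)(p + 2)(p + 3); at p=6 this is -1728, so p increases.
∂h/∂q = 3(q - 1)(q + 1); at q=-2 this is 9, so q decreases.
The p-coordinate has no critical point in that direction and runs off to infinity.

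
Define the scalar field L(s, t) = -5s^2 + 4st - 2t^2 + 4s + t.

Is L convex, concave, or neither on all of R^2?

concave

L is quadratic, so its Hessian is the constant matrix H = [[-10, 4], [4, -4]].
det(H) = 24, tr(H) = -14.
det(H) > 0 and tr(H) < 0, so H is negative definite everywhere: concave.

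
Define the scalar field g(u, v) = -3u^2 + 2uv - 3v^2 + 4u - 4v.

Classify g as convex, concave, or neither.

g is quadratic, so its Hessian is the constant matrix H = [[-6, 2], [2, -6]].
det(H) = 32, tr(H) = -12.
det(H) > 0 and tr(H) < 0, so H is negative definite everywhere: concave.

concave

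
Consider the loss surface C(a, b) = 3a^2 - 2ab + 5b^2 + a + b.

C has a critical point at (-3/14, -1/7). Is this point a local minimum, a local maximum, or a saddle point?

The Hessian of C is constant: H = [[6, -2], [-2, 10]].
det(H) = 6·10 − (-2)² = 56.
det(H) > 0 and tr(H) = 16 > 0, so H is positive definite and the point is a local minimum.

local minimum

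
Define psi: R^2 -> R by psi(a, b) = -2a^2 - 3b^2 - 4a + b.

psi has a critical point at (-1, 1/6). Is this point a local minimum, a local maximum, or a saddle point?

local maximum

The Hessian of psi is constant: H = [[-4, 0], [0, -6]].
det(H) = (-4)·(-6) − 0² = 24.
det(H) > 0 and tr(H) = -10 < 0, so H is negative definite and the point is a local maximum.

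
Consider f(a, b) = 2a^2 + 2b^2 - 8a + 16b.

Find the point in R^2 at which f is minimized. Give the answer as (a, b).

f(a,b) separates as P(a) + Q(b), so its minimum is min P + min Q.
P'(a) = 4a - 8 vanishes at a ∈ {2}; Q'(b) = 4b + 16 vanishes at b ∈ {-4}.
Local minima of P (where P''>0): P(2)=-8. Local minima of Q: Q(-4)=-32.
So the global minimum of f is P(2) + Q(-4) = -8 − 32 = -40, attained at (2, -4).

(2, -4)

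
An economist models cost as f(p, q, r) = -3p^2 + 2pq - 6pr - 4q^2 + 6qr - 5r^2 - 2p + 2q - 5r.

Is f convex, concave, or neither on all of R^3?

f is quadratic, so its Hessian is the constant matrix H = [[-6, 2, -6], [2, -8, 6], [-6, 6, -10]].
Leading principal minors: -6, 44, -80.
Signs alternate −, +, − ⇒ H ≺ 0 ⇒ concave.

concave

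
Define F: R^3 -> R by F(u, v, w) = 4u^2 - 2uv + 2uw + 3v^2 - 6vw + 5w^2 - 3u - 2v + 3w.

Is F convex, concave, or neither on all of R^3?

F is quadratic, so its Hessian is the constant matrix H = [[8, -2, 2], [-2, 6, -6], [2, -6, 10]].
Leading principal minors: 8, 44, 176.
All positive ⇒ H ≻ 0 ⇒ convex.

convex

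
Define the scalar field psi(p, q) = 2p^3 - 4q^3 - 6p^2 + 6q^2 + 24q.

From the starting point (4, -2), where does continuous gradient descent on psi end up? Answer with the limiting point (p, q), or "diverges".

psi is separable, so gradient descent decouples: p follows -∂psi/∂p, q follows -∂psi/∂q.
∂psi/∂p = 6p(p - 2); at p=4 this is 48, so p decreases.
∂psi/∂q = -12(q - 2)(q + 1); at q=-2 this is -48, so q increases.
p converges to its nearest critical value 2 (a local min of the p-part); q converges to -1. The iterate converges to (2, -1).

(2, -1)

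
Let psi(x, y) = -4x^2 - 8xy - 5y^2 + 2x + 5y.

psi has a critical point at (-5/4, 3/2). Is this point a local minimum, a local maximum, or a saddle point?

The Hessian of psi is constant: H = [[-8, -8], [-8, -10]].
det(H) = (-8)·(-10) − (-8)² = 16.
det(H) > 0 and tr(H) = -18 < 0, so H is negative definite and the point is a local maximum.

local maximum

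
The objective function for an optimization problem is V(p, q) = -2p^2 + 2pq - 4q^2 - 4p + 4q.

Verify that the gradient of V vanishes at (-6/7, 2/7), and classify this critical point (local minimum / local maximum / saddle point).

∇V = (-4p + 2q - 4, 2p - 8q + 4); substituting (-6/7, 2/7) gives ∇V = (0, 0), so (-6/7, 2/7) is indeed a critical point.
The Hessian of V is constant: H = [[-4, 2], [2, -8]].
det(H) = (-4)·(-8) − 2² = 28.
det(H) > 0 and tr(H) = -12 < 0, so H is negative definite and the point is a local maximum.

local maximum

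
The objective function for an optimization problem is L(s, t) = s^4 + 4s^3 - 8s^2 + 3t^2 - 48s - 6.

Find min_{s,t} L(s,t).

L(s,t) separates as P(s) + Q(t) − 6, so its minimum is min P + min Q − 6.
P'(s) = 4(s - 2)(s + 2)(s + 3) vanishes at s ∈ {-3, -2, 2}; Q'(t) = 6t vanishes at t ∈ {0}.
Local minima of P (where P''>0): P(-3)=45, P(2)=-80. Local minima of Q: Q(0)=0.
So the global minimum of L is P(2) + Q(0) − 6 = -80 + 0 − 6 = -86, attained at (2, 0).

-86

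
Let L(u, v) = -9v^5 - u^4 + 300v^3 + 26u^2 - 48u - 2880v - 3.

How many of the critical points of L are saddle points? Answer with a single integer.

L separates as a function of u plus a function of v, so ∇L=0 decouples.
∂L/∂u = -4(u - 3)(u - 1)(u + 4) = 0 at u ∈ {-4, 1, 3}; ∂L/∂v = -45(v - 4)(v - 2)(v + 2)(v + 4) = 0 at v ∈ {-4, -2, 2, 4}.
The Hessian is diagonal: diag(L_uu, L_vv). Second derivatives: L_uu(-4)=-140, L_uu(1)=40, L_uu(3)=-56; L_vv(-4)=4320, L_vv(-2)=-2160, L_vv(2)=2160, L_vv(4)=-4320.
Saddle points occur where the two diagonal entries have opposite signs: (-4, -4), (-4, 2), (1, -2), (1, 4), (3, -4), (3, 2). Count: 6.

6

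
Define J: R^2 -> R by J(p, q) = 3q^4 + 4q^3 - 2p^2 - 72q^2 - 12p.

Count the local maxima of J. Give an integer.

1

J separates as a function of p plus a function of q, so ∇J=0 decouples.
∂J/∂p = -4(p + 3) = 0 at p ∈ {-3}; ∂J/∂q = 12q(q - 3)(q + 4) = 0 at q ∈ {-4, 0, 3}.
The Hessian is diagonal: diag(J_pp, J_qq). Second derivatives: J_pp(-3)=-4; J_qq(-4)=336, J_qq(0)=-144, J_qq(3)=252.
Local maxima occur where both diagonal entries negative: (-3, 0). Count: 1.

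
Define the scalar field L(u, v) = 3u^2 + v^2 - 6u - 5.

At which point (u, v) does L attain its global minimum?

L(u,v) separates as P(u) + Q(v) − 5, so its minimum is min P + min Q − 5.
P'(u) = 6u - 6 vanishes at u ∈ {1}; Q'(v) = 2v vanishes at v ∈ {0}.
Local minima of P (where P''>0): P(1)=-3. Local minima of Q: Q(0)=0.
So the global minimum of L is P(1) + Q(0) − 5 = -3 + 0 − 5 = -8, attained at (1, 0).

(1, 0)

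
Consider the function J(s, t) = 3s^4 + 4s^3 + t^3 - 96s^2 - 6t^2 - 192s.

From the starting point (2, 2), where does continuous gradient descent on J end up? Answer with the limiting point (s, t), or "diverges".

J is separable, so gradient descent decouples: s follows -∂J/∂s, t follows -∂J/∂t.
∂J/∂s = 12(s - 4)(s + 1)(s + 4); at s=2 this is -432, so s increases.
∂J/∂t = 3t(t - 4); at t=2 this is -12, so t increases.
s converges to its nearest critical value 4 (a local min of the s-part); t converges to 4. The iterate converges to (4, 4).

(4, 4)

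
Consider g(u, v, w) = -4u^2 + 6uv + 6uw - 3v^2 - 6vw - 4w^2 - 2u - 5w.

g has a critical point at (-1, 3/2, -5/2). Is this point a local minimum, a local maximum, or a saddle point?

The Hessian is constant: H = [[-8, 6, 6], [6, -6, -6], [6, -6, -8]].
Leading principal minors: Δ₁ = -8, Δ₂ = 12, Δ₃ = -24.
The minors alternate sign starting negative (−, +, −), so H is negative definite: a local maximum.

local maximum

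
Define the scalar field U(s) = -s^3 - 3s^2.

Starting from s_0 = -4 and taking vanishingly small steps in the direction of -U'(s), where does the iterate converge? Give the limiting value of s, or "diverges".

-2

U'(s) = -3s(s + 2), so U'(-4) = -24.
Gradient descent moves in the -U' direction, i.e. s is increasing.
The nearest critical point in that direction is s = -2, where U'' = 6 > 0 (a local minimum). The iterate converges there.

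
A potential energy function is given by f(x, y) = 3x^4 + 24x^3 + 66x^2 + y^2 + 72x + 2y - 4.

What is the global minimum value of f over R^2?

-32

f(x,y) separates as P(x) + Q(y) − 4, so its minimum is min P + min Q − 4.
P'(x) = 12(x + 1)(x + 2)(x + 3) vanishes at x ∈ {-3, -2, -1}; Q'(y) = 2y + 2 vanishes at y ∈ {-1}.
Local minima of P (where P''>0): P(-3)=-27, P(-1)=-27. Local minima of Q: Q(-1)=-1.
So the global minimum of f is P(-3) + Q(-1) − 4 = -27 − 1 − 4 = -32, attained at (-3, -1).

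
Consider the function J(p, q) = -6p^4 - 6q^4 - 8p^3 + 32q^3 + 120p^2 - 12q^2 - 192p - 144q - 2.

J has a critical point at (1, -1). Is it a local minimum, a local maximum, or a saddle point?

The mixed partial ∂²J/∂p∂q is 0, so the Hessian at any point is diag(J_pp, J_qq) = diag(24(-3p^2 - 2p + 10), 24(-3q^2 + 8q - 1)).
At (1, -1): H = diag(120, -288).
The eigenvalues have opposite signs, so H is indefinite: a saddle point.

saddle point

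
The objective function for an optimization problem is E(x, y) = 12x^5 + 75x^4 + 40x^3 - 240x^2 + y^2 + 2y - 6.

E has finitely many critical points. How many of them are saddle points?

2

E separates as a function of x plus a function of y, so ∇E=0 decouples.
∂E/∂x = 60x(x - 1)(x + 2)(x + 4) = 0 at x ∈ {-4, -2, 0, 1}; ∂E/∂y = 2(y + 1) = 0 at y ∈ {-1}.
The Hessian is diagonal: diag(E_xx, E_yy). Second derivatives: E_xx(-4)=-2400, E_xx(-2)=720, E_xx(0)=-480, E_xx(1)=900; E_yy(-1)=2.
Saddle points occur where the two diagonal entries have opposite signs: (-4, -1), (0, -1). Count: 2.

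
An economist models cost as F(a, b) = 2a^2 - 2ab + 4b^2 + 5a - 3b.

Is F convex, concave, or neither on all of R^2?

convex

F is quadratic, so its Hessian is the constant matrix H = [[4, -2], [-2, 8]].
det(H) = 28, tr(H) = 12.
det(H) > 0 and tr(H) > 0, so H is positive definite everywhere: convex.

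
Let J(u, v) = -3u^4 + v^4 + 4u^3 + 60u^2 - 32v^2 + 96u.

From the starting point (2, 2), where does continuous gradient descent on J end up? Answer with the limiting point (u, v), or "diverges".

J is separable, so gradient descent decouples: u follows -∂J/∂u, v follows -∂J/∂v.
∂J/∂u = -12(u - 4)(u + 1)(u + 2); at u=2 this is 288, so u decreases.
∂J/∂v = 4v(v - 4)(v + 4); at v=2 this is -96, so v increases.
u converges to its nearest critical value -1 (a local min of the u-part); v converges to 4. The iterate converges to (-1, 4).

(-1, 4)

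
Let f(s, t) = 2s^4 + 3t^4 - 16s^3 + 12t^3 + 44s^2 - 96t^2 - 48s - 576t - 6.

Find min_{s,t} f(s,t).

-2328

f(s,t) separates as P(s) + Q(t) − 6, so its minimum is min P + min Q − 6.
P'(s) = 8(s - 3)(s - 2)(s - 1) vanishes at s ∈ {1, 2, 3}; Q'(t) = 12(t - 4)(t + 3)(t + 4) vanishes at t ∈ {-4, -3, 4}.
Local minima of P (where P''>0): P(1)=-18, P(3)=-18. Local minima of Q: Q(-4)=768, Q(4)=-2304.
So the global minimum of f is P(1) + Q(4) − 6 = -18 − 2304 − 6 = -2328, attained at (1, 4).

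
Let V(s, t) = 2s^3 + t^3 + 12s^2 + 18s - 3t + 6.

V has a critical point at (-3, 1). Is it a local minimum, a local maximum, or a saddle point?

The mixed partial ∂²V/∂s∂t is 0, so the Hessian at any point is diag(V_ss, V_tt) = diag(12(s + 2), 6t).
At (-3, 1): H = diag(-12, 6).
The eigenvalues have opposite signs, so H is indefinite: a saddle point.

saddle point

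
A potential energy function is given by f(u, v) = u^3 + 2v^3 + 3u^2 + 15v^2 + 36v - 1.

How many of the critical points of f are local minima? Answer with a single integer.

f separates as a function of u plus a function of v, so ∇f=0 decouples.
∂f/∂u = 3u(u + 2) = 0 at u ∈ {-2, 0}; ∂f/∂v = 6(v + 2)(v + 3) = 0 at v ∈ {-3, -2}.
The Hessian is diagonal: diag(f_uu, f_vv). Second derivatives: f_uu(-2)=-6, f_uu(0)=6; f_vv(-3)=-6, f_vv(-2)=6.
Local minima occur where both diagonal entries positive: (0, -2). Count: 1.

1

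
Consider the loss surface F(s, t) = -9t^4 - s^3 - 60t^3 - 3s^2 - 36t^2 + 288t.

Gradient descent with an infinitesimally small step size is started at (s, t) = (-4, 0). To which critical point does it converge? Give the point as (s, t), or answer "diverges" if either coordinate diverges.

F is separable, so gradient descent decouples: s follows -∂F/∂s, t follows -∂F/∂t.
∂F/∂s = -3s(s + 2); at s=-4 this is -24, so s increases.
∂F/∂t = -36(t - 1)(t + 2)(t + 4); at t=0 this is 288, so t decreases.
s converges to its nearest critical value -2 (a local min of the s-part); t converges to -2. The iterate converges to (-2, -2).

(-2, -2)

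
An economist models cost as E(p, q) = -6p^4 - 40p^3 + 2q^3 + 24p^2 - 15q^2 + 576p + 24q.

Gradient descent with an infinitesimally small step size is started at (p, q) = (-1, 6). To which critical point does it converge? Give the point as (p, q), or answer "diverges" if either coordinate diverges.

(-3, 4)

E is separable, so gradient descent decouples: p follows -∂E/∂p, q follows -∂E/∂q.
∂E/∂p = -24(p - 2)(p + 3)(p + 4); at p=-1 this is 432, so p decreases.
∂E/∂q = 6(q - 4)(q - 1); at q=6 this is 60, so q decreases.
p converges to its nearest critical value -3 (a local min of the p-part); q converges to 4. The iterate converges to (-3, 4).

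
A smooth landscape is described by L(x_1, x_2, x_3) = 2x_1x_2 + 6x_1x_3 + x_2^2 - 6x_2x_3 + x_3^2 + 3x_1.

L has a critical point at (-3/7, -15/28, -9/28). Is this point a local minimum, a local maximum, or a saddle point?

saddle point

The Hessian is constant: H = [[0, 2, 6], [2, 2, -6], [6, -6, 2]].
Leading principal minors: Δ₁ = 0, Δ₂ = -4, Δ₃ = -224.
The minors fit neither the all-positive nor the alternating-sign pattern, so H is indefinite: a saddle point.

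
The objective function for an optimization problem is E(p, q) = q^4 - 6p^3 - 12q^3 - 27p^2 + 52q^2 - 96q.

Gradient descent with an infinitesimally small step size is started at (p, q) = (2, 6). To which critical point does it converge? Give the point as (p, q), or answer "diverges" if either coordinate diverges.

diverges

E is separable, so gradient descent decouples: p follows -∂E/∂p, q follows -∂E/∂q.
∂E/∂p = -18p(p + 3); at p=2 this is -180, so p increases.
∂E/∂q = 4(q - 4)(q - 3)(q - 2); at q=6 this is 96, so q decreases.
The p-coordinate has no critical point in that direction and runs off to infinity.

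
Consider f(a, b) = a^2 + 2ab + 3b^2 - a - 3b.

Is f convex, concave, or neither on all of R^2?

convex

f is quadratic, so its Hessian is the constant matrix H = [[2, 2], [2, 6]].
det(H) = 8, tr(H) = 8.
det(H) > 0 and tr(H) > 0, so H is positive definite everywhere: convex.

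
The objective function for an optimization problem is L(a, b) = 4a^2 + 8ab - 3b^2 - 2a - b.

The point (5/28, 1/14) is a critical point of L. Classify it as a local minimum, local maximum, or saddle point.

saddle point

The Hessian of L is constant: H = [[8, 8], [8, -6]].
det(H) = 8·(-6) − 8² = -112.
Since det(H) < 0, H is indefinite and the critical point is a saddle point.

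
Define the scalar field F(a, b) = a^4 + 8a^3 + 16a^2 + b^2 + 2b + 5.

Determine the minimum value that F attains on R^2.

F(a,b) separates as P(a) + Q(b) + 5, so its minimum is min P + min Q + 5.
P'(a) = 4a(a + 2)(a + 4) vanishes at a ∈ {-4, -2, 0}; Q'(b) = 2b + 2 vanishes at b ∈ {-1}.
Local minima of P (where P''>0): P(-4)=0, P(0)=0. Local minima of Q: Q(-1)=-1.
So the global minimum of F is P(-4) + Q(-1) + 5 = 0 − 1 + 5 = 4, attained at (-4, -1).

4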